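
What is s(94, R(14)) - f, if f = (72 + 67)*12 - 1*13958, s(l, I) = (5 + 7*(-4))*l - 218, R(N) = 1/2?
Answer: 9910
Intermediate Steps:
R(N) = ½
s(l, I) = -218 - 23*l (s(l, I) = (5 - 28)*l - 218 = -23*l - 218 = -218 - 23*l)
f = -12290 (f = 139*12 - 13958 = 1668 - 13958 = -12290)
s(94, R(14)) - f = (-218 - 23*94) - 1*(-12290) = (-218 - 2162) + 12290 = -2380 + 12290 = 9910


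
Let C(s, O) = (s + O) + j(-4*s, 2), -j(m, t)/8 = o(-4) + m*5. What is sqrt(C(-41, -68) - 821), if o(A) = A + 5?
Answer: I*sqrt(7498) ≈ 86.591*I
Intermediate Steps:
o(A) = 5 + A
j(m, t) = -8 - 40*m (j(m, t) = -8*((5 - 4) + m*5) = -8*(1 + 5*m) = -8 - 40*m)
C(s, O) = -8 + O + 161*s (C(s, O) = (s + O) + (-8 - (-160)*s) = (O + s) + (-8 + 160*s) = -8 + O + 161*s)
sqrt(C(-41, -68) - 821) = sqrt((-8 - 68 + 161*(-41)) - 821) = sqrt((-8 - 68 - 6601) - 821) = sqrt(-6677 - 821) = sqrt(-7498) = I*sqrt(7498)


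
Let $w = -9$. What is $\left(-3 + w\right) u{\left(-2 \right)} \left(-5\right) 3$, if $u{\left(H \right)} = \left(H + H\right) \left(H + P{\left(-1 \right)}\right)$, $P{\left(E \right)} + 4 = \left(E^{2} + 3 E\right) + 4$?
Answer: $2880$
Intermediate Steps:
$P{\left(E \right)} = E^{2} + 3 E$ ($P{\left(E \right)} = -4 + \left(\left(E^{2} + 3 E\right) + 4\right) = -4 + \left(4 + E^{2} + 3 E\right) = E^{2} + 3 E$)
$u{\left(H \right)} = 2 H \left(-2 + H\right)$ ($u{\left(H \right)} = \left(H + H\right) \left(H - \left(3 - 1\right)\right) = 2 H \left(H - 2\right) = 2 H \left(-2 + H\right)$)
$\left(-3 + w\right) u{\left(-2 \right)} \left(-5\right) 3 = \left(-3 - 9\right) 2 \left(-2\right) \left(-2 - 2\right) \left(-5\right) 3 = - 12 \cdot 2 \left(-2\right) \left(-4\right) \left(-5\right) 3 = - 12 \cdot 16 \left(-5\right) 3 = - 12 \left(\left(-80\right) 3\right) = \left(-12\right) \left(-240\right) = 2880$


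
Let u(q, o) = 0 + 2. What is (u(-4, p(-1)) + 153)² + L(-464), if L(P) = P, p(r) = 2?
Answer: 23561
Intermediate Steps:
u(q, o) = 2
(u(-4, p(-1)) + 153)² + L(-464) = (2 + 153)² - 464 = 155² - 464 = 24025 - 464 = 23561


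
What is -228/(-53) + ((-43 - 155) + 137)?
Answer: -3005/53 ≈ -56.698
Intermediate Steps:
-228/(-53) + ((-43 - 155) + 137) = -228*(-1/53) + (-198 + 137) = 228/53 - 61 = -3005/53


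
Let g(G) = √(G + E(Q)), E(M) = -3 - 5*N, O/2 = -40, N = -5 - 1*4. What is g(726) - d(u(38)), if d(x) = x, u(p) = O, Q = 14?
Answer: 80 + 16*√3 ≈ 107.71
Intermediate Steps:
N = -9 (N = -5 - 4 = -9)
O = -80 (O = 2*(-40) = -80)
u(p) = -80
E(M) = 42 (E(M) = -3 - 5*(-9) = -3 + 45 = 42)
g(G) = √(42 + G) (g(G) = √(G + 42) = √(42 + G))
g(726) - d(u(38)) = √(42 + 726) - 1*(-80) = √768 + 80 = 16*√3 + 80 = 80 + 16*√3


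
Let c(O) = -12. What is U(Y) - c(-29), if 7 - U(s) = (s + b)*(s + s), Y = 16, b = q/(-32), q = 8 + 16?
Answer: -469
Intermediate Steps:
q = 24
b = -¾ (b = 24/(-32) = 24*(-1/32) = -¾ ≈ -0.75000)
U(s) = 7 - 2*s*(-¾ + s) (U(s) = 7 - (s - ¾)*(s + s) = 7 - (-¾ + s)*2*s = 7 - 2*s*(-¾ + s))
U(Y) - c(-29) = (7 - 2*16² + (3/2)*16) - 1*(-12) = (7 - 2*256 + 24) + 12 = (7 - 512 + 24) + 12 = -481 + 12 = -469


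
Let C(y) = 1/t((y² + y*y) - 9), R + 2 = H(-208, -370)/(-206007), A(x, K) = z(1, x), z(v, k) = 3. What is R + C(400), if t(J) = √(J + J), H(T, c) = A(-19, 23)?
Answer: -137339/68669 + √639982/639982 ≈ -1.9988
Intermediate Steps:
A(x, K) = 3
H(T, c) = 3
t(J) = √2*√J (t(J) = √(2*J) = √2*√J)
R = -137339/68669 (R = -2 + 3/(-206007) = -2 + 3*(-1/206007) = -2 - 1/68669 = -137339/68669 ≈ -2.0000)
C(y) = √2/(2*√(-9 + 2*y²)) (C(y) = 1/(√2*√((y² + y*y) - 9)) = 1/(√2*√((y² + y²) - 9)) = 1/(√2*√(2*y² - 9)) = 1/(√2*√(-9 + 2*y²)) = √2/(2*√(-9 + 2*y²)))
R + C(400) = -137339/68669 + √2/(2*√(-9 + 2*400²)) = -137339/68669 + √2/(2*√(-9 + 2*160000)) = -137339/68669 + √2/(2*√(-9 + 320000)) = -137339/68669 + √2/(2*√319991) = -137339/68669 + √2*(√319991/319991)/2 = -137339/68669 + √639982/639982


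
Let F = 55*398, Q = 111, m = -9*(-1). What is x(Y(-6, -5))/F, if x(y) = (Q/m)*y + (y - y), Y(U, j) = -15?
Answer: -37/4378 ≈ -0.0084513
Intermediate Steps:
m = 9
F = 21890
x(y) = 37*y/3 (x(y) = (111/9)*y + (y - y) = (111*(⅑))*y + 0 = 37*y/3 + 0 = 37*y/3)
x(Y(-6, -5))/F = ((37/3)*(-15))/21890 = -185*1/21890 = -37/4378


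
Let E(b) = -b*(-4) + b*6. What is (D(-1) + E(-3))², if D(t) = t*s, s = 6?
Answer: 1296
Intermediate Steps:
D(t) = 6*t (D(t) = t*6 = 6*t)
E(b) = 10*b (E(b) = 4*b + 6*b = 10*b)
(D(-1) + E(-3))² = (6*(-1) + 10*(-3))² = (-6 - 30)² = (-36)² = 1296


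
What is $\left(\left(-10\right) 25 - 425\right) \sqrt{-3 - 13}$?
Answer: $- 2700 i \approx - 2700.0 i$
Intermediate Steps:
$\left(\left(-10\right) 25 - 425\right) \sqrt{-3 - 13} = \left(-250 - 425\right) \sqrt{-16} = - 675 \cdot 4 i = - 2700 i$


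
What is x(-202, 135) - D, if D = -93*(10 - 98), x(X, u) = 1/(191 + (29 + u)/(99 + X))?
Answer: -159661553/19509 ≈ -8184.0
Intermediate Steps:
x(X, u) = 1/(191 + (29 + u)/(99 + X))
D = 8184 (D = -93*(-88) = 8184)
x(-202, 135) - D = (99 - 202)/(18938 + 135 + 191*(-202)) - 1*8184 = -103/(18938 + 135 - 38582) - 8184 = -103/(-19509) - 8184 = -1/19509*(-103) - 8184 = 103/19509 - 8184 = -159661553/19509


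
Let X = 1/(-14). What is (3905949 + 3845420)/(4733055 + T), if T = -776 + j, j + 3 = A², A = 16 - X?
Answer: 1519268324/927576721 ≈ 1.6379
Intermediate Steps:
X = -1/14 ≈ -0.071429
A = 225/14 (A = 16 - 1*(-1/14) = 16 + 1/14 = 225/14 ≈ 16.071)
j = 50037/196 (j = -3 + (225/14)² = -3 + 50625/196 = 50037/196 ≈ 255.29)
T = -102059/196 (T = -776 + 50037/196 = -102059/196 ≈ -520.71)
(3905949 + 3845420)/(4733055 + T) = (3905949 + 3845420)/(4733055 - 102059/196) = 7751369/(927576721/196) = 7751369*(196/927576721) = 1519268324/927576721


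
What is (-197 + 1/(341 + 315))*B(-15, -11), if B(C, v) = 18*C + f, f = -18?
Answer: 2326158/41 ≈ 56736.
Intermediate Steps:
B(C, v) = -18 + 18*C (B(C, v) = 18*C - 18 = -18 + 18*C)
(-197 + 1/(341 + 315))*B(-15, -11) = (-197 + 1/(341 + 315))*(-18 + 18*(-15)) = (-197 + 1/656)*(-18 - 270) = (-197 + 1/656)*(-288) = -129231/656*(-288) = 2326158/41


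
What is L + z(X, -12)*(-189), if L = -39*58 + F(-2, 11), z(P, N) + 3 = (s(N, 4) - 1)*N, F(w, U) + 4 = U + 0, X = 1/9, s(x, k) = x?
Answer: -31172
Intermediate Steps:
X = ⅑ ≈ 0.11111
F(w, U) = -4 + U (F(w, U) = -4 + (U + 0) = -4 + U)
z(P, N) = -3 + N*(-1 + N) (z(P, N) = -3 + (N - 1)*N = -3 + (-1 + N)*N = -3 + N*(-1 + N))
L = -2255 (L = -39*58 + (-4 + 11) = -2262 + 7 = -2255)
L + z(X, -12)*(-189) = -2255 + (-3 + (-12)² - 1*(-12))*(-189) = -2255 + (-3 + 144 + 12)*(-189) = -2255 + 153*(-189) = -2255 - 28917 = -31172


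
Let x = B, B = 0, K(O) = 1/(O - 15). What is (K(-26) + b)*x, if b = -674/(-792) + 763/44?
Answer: 0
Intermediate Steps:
K(O) = 1/(-15 + O)
b = 1801/99 (b = -674*(-1/792) + 763*(1/44) = 337/396 + 763/44 = 1801/99 ≈ 18.192)
x = 0
(K(-26) + b)*x = (1/(-15 - 26) + 1801/99)*0 = (1/(-41) + 1801/99)*0 = (-1/41 + 1801/99)*0 = (73742/4059)*0 = 0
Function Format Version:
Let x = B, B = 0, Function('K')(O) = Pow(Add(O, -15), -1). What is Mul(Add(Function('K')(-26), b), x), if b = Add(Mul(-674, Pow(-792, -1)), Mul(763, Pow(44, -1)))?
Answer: 0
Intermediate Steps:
Function('K')(O) = Pow(Add(-15, O), -1)
b = Rational(1801, 99) (b = Add(Mul(-674, Rational(-1, 792)), Mul(763, Rational(1, 44))) = Add(Rational(337, 396), Rational(763, 44)) = Rational(1801, 99) ≈ 18.192)
x = 0
Mul(Add(Function('K')(-26), b), x) = Mul(Add(Pow(Add(-15, -26), -1), Rational(1801, 99)), 0) = Mul(Add(Pow(-41, -1), Rational(1801, 99)), 0) = Mul(Add(Rational(-1, 41), Rational(1801, 99)), 0) = Mul(Rational(73742, 4059), 0) = 0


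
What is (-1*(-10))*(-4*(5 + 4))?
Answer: -360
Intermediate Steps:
(-1*(-10))*(-4*(5 + 4)) = 10*(-4*9) = 10*(-36) = -360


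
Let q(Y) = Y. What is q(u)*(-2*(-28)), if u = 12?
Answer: 672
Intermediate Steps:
q(u)*(-2*(-28)) = 12*(-2*(-28)) = 12*56 = 672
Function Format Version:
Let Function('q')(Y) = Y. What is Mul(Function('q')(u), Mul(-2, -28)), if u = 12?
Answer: 672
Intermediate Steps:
Mul(Function('q')(u), Mul(-2, -28)) = Mul(12, Mul(-2, -28)) = Mul(12, 56) = 672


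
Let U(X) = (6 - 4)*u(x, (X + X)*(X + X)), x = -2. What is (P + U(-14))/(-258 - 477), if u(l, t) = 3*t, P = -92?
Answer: -4612/735 ≈ -6.2748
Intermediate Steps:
U(X) = 24*X**2 (U(X) = (6 - 4)*(3*((X + X)*(X + X))) = 2*(3*((2*X)*(2*X))) = 2*(3*(4*X**2)) = 2*(12*X**2) = 24*X**2)
(P + U(-14))/(-258 - 477) = (-92 + 24*(-14)**2)/(-258 - 477) = (-92 + 24*196)/(-735) = (-92 + 4704)*(-1/735) = 4612*(-1/735) = -4612/735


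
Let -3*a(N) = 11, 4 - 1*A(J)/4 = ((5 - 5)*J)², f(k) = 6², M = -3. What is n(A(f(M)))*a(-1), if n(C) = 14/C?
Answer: -77/24 ≈ -3.2083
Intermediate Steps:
f(k) = 36
A(J) = 16 (A(J) = 16 - 4*J²*(5 - 5)² = 16 - 4*(0*J)² = 16 - 4*0² = 16 - 4*0 = 16 + 0 = 16)
a(N) = -11/3 (a(N) = -⅓*11 = -11/3)
n(A(f(M)))*a(-1) = (14/16)*(-11/3) = (14*(1/16))*(-11/3) = (7/8)*(-11/3) = -77/24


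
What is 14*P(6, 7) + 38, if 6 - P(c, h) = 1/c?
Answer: 359/3 ≈ 119.67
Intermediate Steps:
P(c, h) = 6 - 1/c
14*P(6, 7) + 38 = 14*(6 - 1/6) + 38 = 14*(6 - 1*⅙) + 38 = 14*(6 - ⅙) + 38 = 14*(35/6) + 38 = 245/3 + 38 = 359/3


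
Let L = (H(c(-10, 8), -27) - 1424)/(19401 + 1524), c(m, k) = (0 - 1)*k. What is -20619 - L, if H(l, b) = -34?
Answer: -15979671/775 ≈ -20619.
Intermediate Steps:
c(m, k) = -k
L = -54/775 (L = (-34 - 1424)/(19401 + 1524) = -1458/20925 = -1458*1/20925 = -54/775 ≈ -0.069677)
-20619 - L = -20619 - 1*(-54/775) = -20619 + 54/775 = -15979671/775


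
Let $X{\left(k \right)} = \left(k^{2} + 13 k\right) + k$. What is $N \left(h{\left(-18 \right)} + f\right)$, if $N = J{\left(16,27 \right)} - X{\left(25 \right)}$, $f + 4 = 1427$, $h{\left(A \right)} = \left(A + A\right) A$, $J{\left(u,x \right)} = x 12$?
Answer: $-1348221$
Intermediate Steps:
$J{\left(u,x \right)} = 12 x$
$h{\left(A \right)} = 2 A^{2}$ ($h{\left(A \right)} = 2 A A = 2 A^{2}$)
$X{\left(k \right)} = k^{2} + 14 k$
$f = 1423$ ($f = -4 + 1427 = 1423$)
$N = -651$ ($N = 12 \cdot 27 - 25 \left(14 + 25\right) = 324 - 25 \cdot 39 = 324 - 975 = -651$)
$N \left(h{\left(-18 \right)} + f\right) = - 651 \left(2 \left(-18\right)^{2} + 1423\right) = - 651 \left(2 \cdot 324 + 1423\right) = - 651 \left(648 + 1423\right) = \left(-651\right) 2071 = -1348221$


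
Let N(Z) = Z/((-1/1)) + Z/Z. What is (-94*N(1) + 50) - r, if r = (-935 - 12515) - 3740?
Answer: 17240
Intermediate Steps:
N(Z) = 1 - Z (N(Z) = Z/((-1*1)) + 1 = Z/(-1) + 1 = Z*(-1) + 1 = -Z + 1 = 1 - Z)
r = -17190 (r = -13450 - 3740 = -17190)
(-94*N(1) + 50) - r = (-94*(1 - 1*1) + 50) - 1*(-17190) = (-94*(1 - 1) + 50) + 17190 = (-94*0 + 50) + 17190 = (0 + 50) + 17190 = 50 + 17190 = 17240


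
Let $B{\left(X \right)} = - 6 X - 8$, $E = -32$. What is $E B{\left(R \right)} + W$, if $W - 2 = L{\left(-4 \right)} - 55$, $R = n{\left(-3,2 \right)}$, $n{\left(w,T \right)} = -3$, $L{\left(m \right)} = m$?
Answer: $-377$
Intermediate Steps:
$R = -3$
$B{\left(X \right)} = -8 - 6 X$
$W = -57$ ($W = 2 - 59 = -57$)
$E B{\left(R \right)} + W = - 32 \left(-8 - -18\right) - 57 = - 32 \left(-8 + 18\right) - 57 = \left(-32\right) 10 - 57 = -320 - 57 = -377$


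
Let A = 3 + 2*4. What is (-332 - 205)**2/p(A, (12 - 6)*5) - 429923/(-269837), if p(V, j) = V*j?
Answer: 25984833481/29682070 ≈ 875.44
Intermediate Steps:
A = 11 (A = 3 + 8 = 11)
(-332 - 205)**2/p(A, (12 - 6)*5) - 429923/(-269837) = (-332 - 205)**2/((11*((12 - 6)*5))) - 429923/(-269837) = (-537)**2/((11*(6*5))) - 429923*(-1/269837) = 288369/((11*30)) + 429923/269837 = 288369/330 + 429923/269837 = 288369*(1/330) + 429923/269837 = 96123/110 + 429923/269837 = 25984833481/29682070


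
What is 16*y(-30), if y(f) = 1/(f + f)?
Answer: -4/15 ≈ -0.26667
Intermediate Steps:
y(f) = 1/(2*f)
16*y(-30) = 16*((1/2)/(-30)) = 16*((1/2)*(-1/30)) = 16*(-1/60) = -4/15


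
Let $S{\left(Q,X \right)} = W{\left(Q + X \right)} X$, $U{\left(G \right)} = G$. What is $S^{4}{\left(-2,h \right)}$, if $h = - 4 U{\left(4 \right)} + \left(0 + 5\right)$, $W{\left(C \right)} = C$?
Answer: $418161601$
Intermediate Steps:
$h = -11$ ($h = \left(-4\right) 4 + \left(0 + 5\right) = -16 + 5 = -11$)
$S{\left(Q,X \right)} = X \left(Q + X\right)$ ($S{\left(Q,X \right)} = \left(Q + X\right) X = X \left(Q + X\right)$)
$S^{4}{\left(-2,h \right)} = \left(- 11 \left(-2 - 11\right)\right)^{4} = \left(\left(-11\right) \left(-13\right)\right)^{4} = 143^{4} = 418161601$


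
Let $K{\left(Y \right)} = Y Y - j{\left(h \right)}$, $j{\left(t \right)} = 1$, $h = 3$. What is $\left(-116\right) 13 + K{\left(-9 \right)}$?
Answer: $-1428$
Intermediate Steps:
$K{\left(Y \right)} = -1 + Y^{2}$ ($K{\left(Y \right)} = Y Y - 1 = Y^{2} - 1 = -1 + Y^{2}$)
$\left(-116\right) 13 + K{\left(-9 \right)} = \left(-116\right) 13 - \left(1 - \left(-9\right)^{2}\right) = -1508 + \left(-1 + 81\right) = -1508 + 80 = -1428$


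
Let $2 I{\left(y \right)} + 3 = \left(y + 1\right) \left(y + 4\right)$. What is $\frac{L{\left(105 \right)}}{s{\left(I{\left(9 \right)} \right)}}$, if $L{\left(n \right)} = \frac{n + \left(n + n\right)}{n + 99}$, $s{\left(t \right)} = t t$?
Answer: $\frac{105}{274193} \approx 0.00038294$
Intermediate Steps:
$I{\left(y \right)} = - \frac{3}{2} + \frac{\left(1 + y\right) \left(4 + y\right)}{2}$ ($I{\left(y \right)} = - \frac{3}{2} + \frac{\left(y + 1\right) \left(y + 4\right)}{2} = - \frac{3}{2} + \frac{\left(1 + y\right) \left(4 + y\right)}{2}$)
$s{\left(t \right)} = t^{2}$
$L{\left(n \right)} = \frac{3 n}{99 + n}$ ($L{\left(n \right)} = \frac{n + 2 n}{99 + n} = \frac{3 n}{99 + n}$)
$\frac{L{\left(105 \right)}}{s{\left(I{\left(9 \right)} \right)}} = \frac{3 \cdot 105 \frac{1}{99 + 105}}{\left(\frac{1}{2} + \frac{9^{2}}{2} + \frac{5}{2} \cdot 9\right)^{2}} = \frac{3 \cdot 105 \cdot \frac{1}{204}}{\left(\frac{1}{2} + \frac{1}{2} \cdot 81 + \frac{45}{2}\right)^{2}} = \frac{3 \cdot 105 \cdot \frac{1}{204}}{\left(\frac{1}{2} + \frac{81}{2} + \frac{45}{2}\right)^{2}} = \frac{105}{68 \left(\frac{127}{2}\right)^{2}} = \frac{105}{68 \cdot \frac{16129}{4}} = \frac{105}{68} \cdot \frac{4}{16129} = \frac{105}{274193}$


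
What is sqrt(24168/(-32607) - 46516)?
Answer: 2*I*sqrt(1373815677435)/10869 ≈ 215.68*I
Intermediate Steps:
sqrt(24168/(-32607) - 46516) = sqrt(24168*(-1/32607) - 46516) = sqrt(-8056/10869 - 46516) = sqrt(-505590460/10869) = 2*I*sqrt(1373815677435)/10869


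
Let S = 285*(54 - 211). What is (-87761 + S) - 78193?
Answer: -210699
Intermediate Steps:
S = -44745 (S = 285*(-157) = -44745)
(-87761 + S) - 78193 = (-87761 - 44745) - 78193 = -132506 - 78193 = -210699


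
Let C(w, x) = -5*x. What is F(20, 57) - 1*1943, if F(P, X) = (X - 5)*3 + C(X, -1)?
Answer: -1782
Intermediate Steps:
F(P, X) = -10 + 3*X (F(P, X) = (X - 5)*3 - 5*(-1) = (-5 + X)*3 + 5 = (-15 + 3*X) + 5 = -10 + 3*X)
F(20, 57) - 1*1943 = (-10 + 3*57) - 1*1943 = (-10 + 171) - 1943 = 161 - 1943 = -1782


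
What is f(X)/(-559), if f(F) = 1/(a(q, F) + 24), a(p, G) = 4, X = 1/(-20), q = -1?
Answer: -1/15652 ≈ -6.3890e-5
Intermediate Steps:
X = -1/20 ≈ -0.050000
f(F) = 1/28 (f(F) = 1/(4 + 24) = 1/28)
f(X)/(-559) = (1/28)/(-559) = (1/28)*(-1/559) = -1/15652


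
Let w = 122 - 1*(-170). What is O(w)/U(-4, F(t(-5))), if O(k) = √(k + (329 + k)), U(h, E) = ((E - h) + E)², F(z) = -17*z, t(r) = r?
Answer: √913/30276 ≈ 0.00099801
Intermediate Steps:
U(h, E) = (-h + 2*E)²
w = 292 (w = 122 + 170 = 292)
O(k) = √(329 + 2*k)
O(w)/U(-4, F(t(-5))) = √(329 + 2*292)/((-1*(-4) + 2*(-17*(-5)))²) = √(329 + 584)/((4 + 2*85)²) = √913/((4 + 170)²) = √913/(174²) = √913/30276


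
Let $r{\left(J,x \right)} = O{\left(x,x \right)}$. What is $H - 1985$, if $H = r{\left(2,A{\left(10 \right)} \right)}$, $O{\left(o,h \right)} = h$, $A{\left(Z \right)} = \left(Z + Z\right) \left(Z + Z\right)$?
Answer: $-1585$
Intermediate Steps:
$A{\left(Z \right)} = 4 Z^{2}$ ($A{\left(Z \right)} = 2 Z 2 Z = 4 Z^{2}$)
$r{\left(J,x \right)} = x$
$H = 400$ ($H = 4 \cdot 10^{2} = 4 \cdot 100 = 400$)
$H - 1985 = 400 - 1985 = -1585$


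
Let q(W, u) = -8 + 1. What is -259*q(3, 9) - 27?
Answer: 1786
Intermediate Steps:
q(W, u) = -7
-259*q(3, 9) - 27 = -259*(-7) - 27 = 1813 - 27 = 1786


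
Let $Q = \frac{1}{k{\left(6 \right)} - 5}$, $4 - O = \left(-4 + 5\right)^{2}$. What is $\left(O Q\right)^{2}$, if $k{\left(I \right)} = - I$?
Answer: $\frac{9}{121} \approx 0.07438$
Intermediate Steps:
$O = 3$ ($O = 4 - \left(-4 + 5\right)^{2} = 4 - 1^{2} = 4 - 1 = 3$)
$Q = - \frac{1}{11}$ ($Q = \frac{1}{\left(-1\right) 6 - 5} = \frac{1}{-6 - 5} = \frac{1}{-11} = - \frac{1}{11} \approx -0.090909$)
$\left(O Q\right)^{2} = \left(3 \left(- \frac{1}{11}\right)\right)^{2} = \left(- \frac{3}{11}\right)^{2} = \frac{9}{121}$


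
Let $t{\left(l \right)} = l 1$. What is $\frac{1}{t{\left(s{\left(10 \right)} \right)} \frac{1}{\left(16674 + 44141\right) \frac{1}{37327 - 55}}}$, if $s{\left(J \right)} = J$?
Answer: $\frac{12163}{74544} \approx 0.16317$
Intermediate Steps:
$t{\left(l \right)} = l$
$\frac{1}{t{\left(s{\left(10 \right)} \right)} \frac{1}{\left(16674 + 44141\right) \frac{1}{37327 - 55}}} = \frac{1}{10 \frac{1}{\left(16674 + 44141\right) \frac{1}{37327 - 55}}} = \frac{1}{10 \frac{1}{60815 \cdot \frac{1}{37272}}} = \frac{1}{10 \frac{1}{\frac{60815}{37272}}} = \frac{1}{10 \cdot \frac{37272}{60815}} = \frac{1}{\frac{74544}{12163}} = \frac{12163}{74544}$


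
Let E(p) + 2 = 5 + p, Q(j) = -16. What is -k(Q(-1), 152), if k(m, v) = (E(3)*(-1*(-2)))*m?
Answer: 192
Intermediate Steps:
E(p) = 3 + p (E(p) = -2 + (5 + p) = 3 + p)
k(m, v) = 12*m (k(m, v) = ((3 + 3)*(-1*(-2)))*m = (6*2)*m = 12*m)
-k(Q(-1), 152) = -12*(-16) = -1*(-192) = 192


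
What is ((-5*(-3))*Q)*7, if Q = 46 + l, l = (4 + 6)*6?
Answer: 11130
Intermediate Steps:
l = 60 (l = 10*6 = 60)
Q = 106 (Q = 46 + 60 = 106)
((-5*(-3))*Q)*7 = (-5*(-3)*106)*7 = (15*106)*7 = 1590*7 = 11130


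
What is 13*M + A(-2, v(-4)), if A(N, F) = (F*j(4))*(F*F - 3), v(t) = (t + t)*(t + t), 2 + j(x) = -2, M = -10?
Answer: -1047938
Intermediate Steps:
j(x) = -4 (j(x) = -2 - 2 = -4)
v(t) = 4*t² (v(t) = (2*t)*(2*t) = 4*t²)
A(N, F) = -4*F*(-3 + F²) (A(N, F) = (F*(-4))*(F*F - 3) = (-4*F)*(F² - 3) = (-4*F)*(-3 + F²) = -4*F*(-3 + F²))
13*M + A(-2, v(-4)) = 13*(-10) + 4*(4*(-4)²)*(3 - (4*(-4)²)²) = -130 + 4*(4*16)*(3 - (4*16)²) = -130 + 4*64*(3 - 1*64²) = -130 + 4*64*(3 - 1*4096) = -130 + 4*64*(3 - 4096) = -130 + 4*64*(-4093) = -130 - 1047808 = -1047938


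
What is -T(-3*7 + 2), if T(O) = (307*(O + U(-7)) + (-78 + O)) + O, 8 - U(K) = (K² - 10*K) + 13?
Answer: 44017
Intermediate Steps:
U(K) = -5 - K² + 10*K (U(K) = 8 - ((K² - 10*K) + 13) = 8 - (13 + K² - 10*K) = 8 + (-13 - K² + 10*K) = -5 - K² + 10*K)
T(O) = -38146 + 309*O (T(O) = (307*(O + (-5 - 1*(-7)² + 10*(-7))) + (-78 + O)) + O = (307*(O + (-5 - 1*49 - 70)) + (-78 + O)) + O = (307*(O + (-5 - 49 - 70)) + (-78 + O)) + O = (307*(O - 124) + (-78 + O)) + O = (307*(-124 + O) + (-78 + O)) + O = ((-38068 + 307*O) + (-78 + O)) + O = (-38146 + 308*O) + O = -38146 + 309*O)
-T(-3*7 + 2) = -(-38146 + 309*(-3*7 + 2)) = -(-38146 + 309*(-21 + 2)) = -(-38146 + 309*(-19)) = -(-38146 - 5871) = -1*(-44017) = 44017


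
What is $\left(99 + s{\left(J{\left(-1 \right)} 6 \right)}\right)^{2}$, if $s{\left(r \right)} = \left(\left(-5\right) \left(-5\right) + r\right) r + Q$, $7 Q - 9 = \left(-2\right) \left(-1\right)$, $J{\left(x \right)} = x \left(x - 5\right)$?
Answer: $\frac{258437776}{49} \approx 5.2742 \cdot 10^{6}$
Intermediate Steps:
$J{\left(x \right)} = x \left(-5 + x\right)$
$Q = \frac{11}{7}$ ($Q = \frac{9}{7} + \frac{\left(-2\right) \left(-1\right)}{7} = \frac{9}{7} + \frac{1}{7} \cdot 2 = \frac{9}{7} + \frac{2}{7} = \frac{11}{7} \approx 1.5714$)
$s{\left(r \right)} = \frac{11}{7} + r \left(25 + r\right)$ ($s{\left(r \right)} = \left(\left(-5\right) \left(-5\right) + r\right) r + \frac{11}{7} = \left(25 + r\right) r + \frac{11}{7} = r \left(25 + r\right) + \frac{11}{7} = \frac{11}{7} + r \left(25 + r\right)$)
$\left(99 + s{\left(J{\left(-1 \right)} 6 \right)}\right)^{2} = \left(99 + \left(\frac{11}{7} + \left(- (-5 - 1) 6\right)^{2} + 25 - (-5 - 1) 6\right)\right)^{2} = \left(99 + \left(\frac{11}{7} + \left(\left(-1\right) \left(-6\right) 6\right)^{2} + 25 \left(-1\right) \left(-6\right) 6\right)\right)^{2} = \left(99 + \left(\frac{11}{7} + \left(6 \cdot 6\right)^{2} + 25 \cdot 6 \cdot 6\right)\right)^{2} = \left(99 + \left(\frac{11}{7} + 36^{2} + 25 \cdot 36\right)\right)^{2} = \left(99 + \left(\frac{11}{7} + 1296 + 900\right)\right)^{2} = \left(99 + \frac{15383}{7}\right)^{2} = \left(\frac{16076}{7}\right)^{2} = \frac{258437776}{49}$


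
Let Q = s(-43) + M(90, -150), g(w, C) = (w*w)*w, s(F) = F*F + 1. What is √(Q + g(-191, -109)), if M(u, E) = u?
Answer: I*√6965931 ≈ 2639.3*I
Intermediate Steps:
s(F) = 1 + F² (s(F) = F² + 1 = 1 + F²)
g(w, C) = w³ (g(w, C) = w²*w = w³)
Q = 1940 (Q = (1 + (-43)²) + 90 = (1 + 1849) + 90 = 1850 + 90 = 1940)
√(Q + g(-191, -109)) = √(1940 + (-191)³) = √(1940 - 6967871) = √(-6965931) = I*√6965931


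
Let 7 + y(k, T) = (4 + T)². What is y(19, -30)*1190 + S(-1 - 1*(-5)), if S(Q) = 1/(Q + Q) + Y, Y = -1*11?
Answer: 6368793/8 ≈ 7.9610e+5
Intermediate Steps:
y(k, T) = -7 + (4 + T)²
Y = -11
S(Q) = -11 + 1/(2*Q) (S(Q) = 1/(Q + Q) - 11 = 1/(2*Q) - 11 = -11 + 1/(2*Q))
y(19, -30)*1190 + S(-1 - 1*(-5)) = (-7 + (4 - 30)²)*1190 + (-11 + 1/(2*(-1 - 1*(-5)))) = (-7 + (-26)²)*1190 + (-11 + 1/(2*(-1 + 5))) = (-7 + 676)*1190 + (-11 + (½)/4) = 669*1190 + (-11 + (½)*(¼)) = 796110 + (-11 + ⅛) = 796110 - 87/8 = 6368793/8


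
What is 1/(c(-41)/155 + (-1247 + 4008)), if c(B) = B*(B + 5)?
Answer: 155/429431 ≈ 0.00036094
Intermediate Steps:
c(B) = B*(5 + B)
1/(c(-41)/155 + (-1247 + 4008)) = 1/(-41*(5 - 41)/155 + (-1247 + 4008)) = 1/(-41*(-36)*(1/155) + 2761) = 1/(1476*(1/155) + 2761) = 1/(1476/155 + 2761) = 1/(429431/155) = 155/429431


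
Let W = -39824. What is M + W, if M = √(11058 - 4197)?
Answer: -39824 + √6861 ≈ -39741.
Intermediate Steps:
M = √6861 ≈ 82.831
M + W = √6861 - 39824 = -39824 + √6861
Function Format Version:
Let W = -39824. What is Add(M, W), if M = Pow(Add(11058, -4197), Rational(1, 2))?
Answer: Add(-39824, Pow(6861, Rational(1, 2))) ≈ -39741.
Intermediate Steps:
M = Pow(6861, Rational(1, 2)) ≈ 82.831
Add(M, W) = Add(Pow(6861, Rational(1, 2)), -39824) = Add(-39824, Pow(6861, Rational(1, 2)))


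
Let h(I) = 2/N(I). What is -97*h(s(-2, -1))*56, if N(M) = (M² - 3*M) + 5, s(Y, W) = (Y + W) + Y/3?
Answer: -97776/265 ≈ -368.97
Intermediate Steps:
s(Y, W) = W + 4*Y/3 (s(Y, W) = (W + Y) + Y*(⅓) = (W + Y) + Y/3 = W + 4*Y/3)
N(M) = 5 + M² - 3*M
h(I) = 2/(5 + I² - 3*I)
-97*h(s(-2, -1))*56 = -194/(5 + (-1 + (4/3)*(-2))² - 3*(-1 + (4/3)*(-2)))*56 = -194/(5 + (-1 - 8/3)² - 3*(-1 - 8/3))*56 = -194/(5 + (-11/3)² - 3*(-11/3))*56 = -194/(5 + 121/9 + 11)*56 = -194/265/9*56 = -194*9/265*56 = -97*18/265*56 = -1746/265*56 = -97776/265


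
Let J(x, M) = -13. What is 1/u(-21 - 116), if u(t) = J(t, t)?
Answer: -1/13 ≈ -0.076923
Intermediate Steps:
u(t) = -13
1/u(-21 - 116) = 1/(-13) = -1/13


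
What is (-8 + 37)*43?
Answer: 1247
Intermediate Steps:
(-8 + 37)*43 = 29*43 = 1247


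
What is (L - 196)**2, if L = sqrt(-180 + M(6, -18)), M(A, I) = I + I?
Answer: 38200 - 2352*I*sqrt(6) ≈ 38200.0 - 5761.2*I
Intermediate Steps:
M(A, I) = 2*I
L = 6*I*sqrt(6) (L = sqrt(-180 + 2*(-18)) = sqrt(-180 - 36) = sqrt(-216) = 6*I*sqrt(6) ≈ 14.697*I)
(L - 196)**2 = (6*I*sqrt(6) - 196)**2 = (-196 + 6*I*sqrt(6))**2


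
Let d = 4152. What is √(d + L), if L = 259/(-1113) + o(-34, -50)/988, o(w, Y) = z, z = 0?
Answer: √104960829/159 ≈ 64.434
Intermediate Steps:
o(w, Y) = 0
L = -37/159 (L = 259/(-1113) + 0/988 = 259*(-1/1113) + 0*(1/988) = -37/159 + 0 = -37/159 ≈ -0.23270)
√(d + L) = √(4152 - 37/159) = √(660131/159) = √104960829/159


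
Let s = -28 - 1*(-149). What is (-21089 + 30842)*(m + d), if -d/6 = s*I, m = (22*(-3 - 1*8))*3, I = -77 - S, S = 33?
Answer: 771793902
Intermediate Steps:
I = -110 (I = -77 - 1*33 = -77 - 33 = -110)
s = 121 (s = -28 + 149 = 121)
m = -726 (m = (22*(-3 - 8))*3 = (22*(-11))*3 = -242*3 = -726)
d = 79860 (d = -726*(-110) = -6*(-13310) = 79860)
(-21089 + 30842)*(m + d) = (-21089 + 30842)*(-726 + 79860) = 9753*79134 = 771793902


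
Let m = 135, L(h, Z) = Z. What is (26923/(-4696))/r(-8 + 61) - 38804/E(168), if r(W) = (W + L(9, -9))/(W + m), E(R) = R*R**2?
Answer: -187561734413/7654179456 ≈ -24.504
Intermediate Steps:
E(R) = R**3
r(W) = (-9 + W)/(135 + W) (r(W) = (W - 9)/(W + 135) = (-9 + W)/(135 + W))
(26923/(-4696))/r(-8 + 61) - 38804/E(168) = (26923/(-4696))/(((-9 + (-8 + 61))/(135 + (-8 + 61)))) - 38804/(168**3) = (26923*(-1/4696))/(((-9 + 53)/(135 + 53))) - 38804/4741632 = -26923/(4696*(44/188)) - 38804*1/4741632 = -26923/(4696*((1/188)*44)) - 9701/1185408 = -26923/(4696*11/47) - 9701/1185408 = -26923/4696*47/11 - 9701/1185408 = -1265381/51656 - 9701/1185408 = -187561734413/7654179456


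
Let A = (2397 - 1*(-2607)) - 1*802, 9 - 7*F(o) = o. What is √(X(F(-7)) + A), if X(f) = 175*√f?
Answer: √(4202 + 100*√7) ≈ 66.832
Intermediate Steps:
F(o) = 9/7 - o/7
A = 4202 (A = (2397 + 2607) - 802 = 5004 - 802 = 4202)
√(X(F(-7)) + A) = √(175*√(9/7 - ⅐*(-7)) + 4202) = √(175*√(9/7 + 1) + 4202) = √(175*√(16/7) + 4202) = √(175*(4*√7/7) + 4202) = √(100*√7 + 4202) = √(4202 + 100*√7)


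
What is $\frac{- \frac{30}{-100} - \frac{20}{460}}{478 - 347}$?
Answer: $\frac{59}{30130} \approx 0.0019582$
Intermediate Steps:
$\frac{- \frac{30}{-100} - \frac{20}{460}}{478 - 347} = \frac{\left(-30\right) \left(- \frac{1}{100}\right) - \frac{1}{23}}{131} = \left(\frac{3}{10} - \frac{1}{23}\right) \frac{1}{131} = \frac{59}{230} \cdot \frac{1}{131} = \frac{59}{30130}$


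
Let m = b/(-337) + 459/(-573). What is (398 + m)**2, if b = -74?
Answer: 654369091648321/4143110689 ≈ 1.5794e+5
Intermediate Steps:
m = -37427/64367 (m = -74/(-337) + 459/(-573) = -74*(-1/337) + 459*(-1/573) = 74/337 - 153/191 = -37427/64367 ≈ -0.58146)
(398 + m)**2 = (398 - 37427/64367)**2 = (25580639/64367)**2 = 654369091648321/4143110689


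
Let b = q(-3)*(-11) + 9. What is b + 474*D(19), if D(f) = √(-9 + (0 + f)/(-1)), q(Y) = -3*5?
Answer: 174 + 948*I*√7 ≈ 174.0 + 2508.2*I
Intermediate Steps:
q(Y) = -15
b = 174 (b = -15*(-11) + 9 = 165 + 9 = 174)
D(f) = √(-9 - f) (D(f) = √(-9 + f*(-1)) = √(-9 - f))
b + 474*D(19) = 174 + 474*√(-9 - 1*19) = 174 + 474*√(-9 - 19) = 174 + 474*√(-28) = 174 + 474*(2*I*√7) = 174 + 948*I*√7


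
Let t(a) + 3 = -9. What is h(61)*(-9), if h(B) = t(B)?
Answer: 108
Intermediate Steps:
t(a) = -12 (t(a) = -3 - 9 = -12)
h(B) = -12
h(61)*(-9) = -12*(-9) = 108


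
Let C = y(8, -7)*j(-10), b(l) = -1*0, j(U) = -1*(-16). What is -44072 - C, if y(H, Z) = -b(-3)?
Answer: -44072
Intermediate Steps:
j(U) = 16
b(l) = 0
y(H, Z) = 0 (y(H, Z) = -1*0 = 0)
C = 0 (C = 0*16 = 0)
-44072 - C = -44072 - 1*0 = -44072 + 0 = -44072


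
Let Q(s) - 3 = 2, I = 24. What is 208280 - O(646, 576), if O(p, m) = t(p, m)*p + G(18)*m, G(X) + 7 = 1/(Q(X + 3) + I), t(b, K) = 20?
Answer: 5781792/29 ≈ 1.9937e+5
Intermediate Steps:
Q(s) = 5 (Q(s) = 3 + 2 = 5)
G(X) = -202/29 (G(X) = -7 + 1/(5 + 24) = -7 + 1/29 = -202/29)
O(p, m) = 20*p - 202*m/29
208280 - O(646, 576) = 208280 - (20*646 - 202/29*576) = 208280 - (12920 - 116352/29) = 208280 - 1*258328/29 = 208280 - 258328/29 = 5781792/29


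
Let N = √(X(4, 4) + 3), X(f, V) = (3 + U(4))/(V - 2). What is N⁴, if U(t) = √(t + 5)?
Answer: 36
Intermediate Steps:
U(t) = √(5 + t)
X(f, V) = 6/(-2 + V) (X(f, V) = (3 + √(5 + 4))/(V - 2) = (3 + √9)/(-2 + V) = (3 + 3)/(-2 + V) = 6/(-2 + V))
N = √6 (N = √(6/(-2 + 4) + 3) = √(6/2 + 3) = √(6*(½) + 3) = √(3 + 3) = √6 ≈ 2.4495)
N⁴ = (√6)⁴ = 36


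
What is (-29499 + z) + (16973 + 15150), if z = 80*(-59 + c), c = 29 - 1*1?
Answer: 144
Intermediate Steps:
c = 28 (c = 29 - 1 = 28)
z = -2480 (z = 80*(-59 + 28) = 80*(-31) = -2480)
(-29499 + z) + (16973 + 15150) = (-29499 - 2480) + (16973 + 15150) = -31979 + 32123 = 144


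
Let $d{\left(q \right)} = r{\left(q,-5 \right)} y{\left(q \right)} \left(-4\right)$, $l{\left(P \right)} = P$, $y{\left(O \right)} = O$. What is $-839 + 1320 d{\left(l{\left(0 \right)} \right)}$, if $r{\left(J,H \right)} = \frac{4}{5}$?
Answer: $-839$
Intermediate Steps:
$r{\left(J,H \right)} = \frac{4}{5}$ ($r{\left(J,H \right)} = 4 \cdot \frac{1}{5} = \frac{4}{5}$)
$d{\left(q \right)} = - \frac{16 q}{5}$ ($d{\left(q \right)} = \frac{4 q}{5} \left(-4\right) = - \frac{16 q}{5}$)
$-839 + 1320 d{\left(l{\left(0 \right)} \right)} = -839 + 1320 \left(\left(- \frac{16}{5}\right) 0\right) = -839 + 1320 \cdot 0 = -839 + 0 = -839$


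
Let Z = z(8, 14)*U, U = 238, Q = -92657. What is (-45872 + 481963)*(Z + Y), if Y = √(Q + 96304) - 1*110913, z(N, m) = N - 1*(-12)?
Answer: -46292367923 + 436091*√3647 ≈ -4.6266e+10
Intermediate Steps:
z(N, m) = 12 + N (z(N, m) = N + 12 = 12 + N)
Y = -110913 + √3647 (Y = √(-92657 + 96304) - 1*110913 = √3647 - 110913 = -110913 + √3647 ≈ -1.1085e+5)
Z = 4760 (Z = (12 + 8)*238 = 20*238 = 4760)
(-45872 + 481963)*(Z + Y) = (-45872 + 481963)*(4760 + (-110913 + √3647)) = 436091*(-106153 + √3647) = -46292367923 + 436091*√3647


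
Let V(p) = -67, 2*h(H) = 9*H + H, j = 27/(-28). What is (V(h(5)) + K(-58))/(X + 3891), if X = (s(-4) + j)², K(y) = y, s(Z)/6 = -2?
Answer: -98000/3182313 ≈ -0.030795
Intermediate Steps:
s(Z) = -12 (s(Z) = 6*(-2) = -12)
j = -27/28 (j = 27*(-1/28) = -27/28 ≈ -0.96429)
h(H) = 5*H (h(H) = (9*H + H)/2 = (10*H)/2 = 5*H)
X = 131769/784 (X = (-12 - 27/28)² = (-363/28)² = 131769/784 ≈ 168.07)
(V(h(5)) + K(-58))/(X + 3891) = (-67 - 58)/(131769/784 + 3891) = -125/3182313/784 = -125*784/3182313 = -98000/3182313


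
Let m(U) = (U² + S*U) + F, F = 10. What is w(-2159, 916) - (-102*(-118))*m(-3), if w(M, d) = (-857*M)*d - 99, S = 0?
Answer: 1694612125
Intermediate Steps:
m(U) = 10 + U² (m(U) = (U² + 0*U) + 10 = (U² + 0) + 10 = U² + 10 = 10 + U²)
w(M, d) = -99 - 857*M*d (w(M, d) = -857*M*d - 99 = -99 - 857*M*d)
w(-2159, 916) - (-102*(-118))*m(-3) = (-99 - 857*(-2159)*916) - (-102*(-118))*(10 + (-3)²) = (-99 + 1694840908) - 12036*(10 + 9) = 1694840809 - 12036*19 = 1694840809 - 1*228684 = 1694840809 - 228684 = 1694612125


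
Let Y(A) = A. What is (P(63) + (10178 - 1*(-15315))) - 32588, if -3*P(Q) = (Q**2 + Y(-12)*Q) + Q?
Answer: -8187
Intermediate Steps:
P(Q) = -Q**2/3 + 11*Q/3 (P(Q) = -((Q**2 - 12*Q) + Q)/3 = -(Q**2 - 11*Q)/3 = -Q**2/3 + 11*Q/3)
(P(63) + (10178 - 1*(-15315))) - 32588 = ((1/3)*63*(11 - 1*63) + (10178 - 1*(-15315))) - 32588 = ((1/3)*63*(11 - 63) + (10178 + 15315)) - 32588 = ((1/3)*63*(-52) + 25493) - 32588 = (-1092 + 25493) - 32588 = 24401 - 32588 = -8187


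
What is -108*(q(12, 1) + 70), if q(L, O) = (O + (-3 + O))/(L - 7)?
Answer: -37692/5 ≈ -7538.4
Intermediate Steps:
q(L, O) = (-3 + 2*O)/(-7 + L)
-108*(q(12, 1) + 70) = -108*((-3 + 2*1)/(-7 + 12) + 70) = -108*((-3 + 2)/5 + 70) = -108*((⅕)*(-1) + 70) = -108*(-⅕ + 70) = -108*349/5 = -37692/5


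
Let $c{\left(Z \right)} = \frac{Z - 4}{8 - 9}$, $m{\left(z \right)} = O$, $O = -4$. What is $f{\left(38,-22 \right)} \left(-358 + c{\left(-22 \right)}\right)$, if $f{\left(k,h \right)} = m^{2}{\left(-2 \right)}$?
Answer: $-5312$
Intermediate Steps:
$m{\left(z \right)} = -4$
$f{\left(k,h \right)} = 16$ ($f{\left(k,h \right)} = \left(-4\right)^{2} = 16$)
$c{\left(Z \right)} = 4 - Z$ ($c{\left(Z \right)} = \frac{-4 + Z}{-1} = \left(-4 + Z\right) \left(-1\right) = 4 - Z$)
$f{\left(38,-22 \right)} \left(-358 + c{\left(-22 \right)}\right) = 16 \left(-358 + \left(4 - -22\right)\right) = 16 \left(-358 + \left(4 + 22\right)\right) = 16 \left(-358 + 26\right) = 16 \left(-332\right) = -5312$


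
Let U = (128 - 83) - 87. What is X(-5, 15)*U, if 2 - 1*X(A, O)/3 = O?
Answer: 1638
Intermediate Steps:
X(A, O) = 6 - 3*O
U = -42 (U = 45 - 87 = -42)
X(-5, 15)*U = (6 - 3*15)*(-42) = (6 - 45)*(-42) = -39*(-42) = 1638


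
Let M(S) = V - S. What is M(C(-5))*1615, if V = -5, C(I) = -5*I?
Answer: -48450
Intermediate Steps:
M(S) = -5 - S
M(C(-5))*1615 = (-5 - (-5)*(-5))*1615 = (-5 - 1*25)*1615 = (-5 - 25)*1615 = -30*1615 = -48450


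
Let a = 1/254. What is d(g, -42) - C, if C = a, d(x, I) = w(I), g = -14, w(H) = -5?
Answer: -1271/254 ≈ -5.0039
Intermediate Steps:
a = 1/254 ≈ 0.0039370
d(x, I) = -5
C = 1/254 ≈ 0.0039370
d(g, -42) - C = -5 - 1*1/254 = -5 - 1/254 = -1271/254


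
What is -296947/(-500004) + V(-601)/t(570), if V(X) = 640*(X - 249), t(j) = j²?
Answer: -10264567/9500076 ≈ -1.0805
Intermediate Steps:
V(X) = -159360 + 640*X (V(X) = 640*(-249 + X) = -159360 + 640*X)
-296947/(-500004) + V(-601)/t(570) = -296947/(-500004) + (-159360 + 640*(-601))/(570²) = -296947*(-1/500004) + (-159360 - 384640)/324900 = 296947/500004 - 544000*1/324900 = 296947/500004 - 5440/3249 = -10264567/9500076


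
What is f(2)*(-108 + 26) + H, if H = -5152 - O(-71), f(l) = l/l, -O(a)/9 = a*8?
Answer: -10346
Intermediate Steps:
O(a) = -72*a (O(a) = -9*a*8 = -72*a)
f(l) = 1
H = -10264 (H = -5152 - (-72)*(-71) = -5152 - 1*5112 = -5152 - 5112 = -10264)
f(2)*(-108 + 26) + H = 1*(-108 + 26) - 10264 = 1*(-82) - 10264 = -82 - 10264 = -10346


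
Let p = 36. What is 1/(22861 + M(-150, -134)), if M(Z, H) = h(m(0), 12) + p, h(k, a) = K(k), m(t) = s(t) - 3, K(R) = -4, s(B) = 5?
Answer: 1/22893 ≈ 4.3681e-5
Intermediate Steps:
m(t) = 2 (m(t) = 5 - 3 = 2)
h(k, a) = -4
M(Z, H) = 32 (M(Z, H) = -4 + 36 = 32)
1/(22861 + M(-150, -134)) = 1/(22861 + 32) = 1/22893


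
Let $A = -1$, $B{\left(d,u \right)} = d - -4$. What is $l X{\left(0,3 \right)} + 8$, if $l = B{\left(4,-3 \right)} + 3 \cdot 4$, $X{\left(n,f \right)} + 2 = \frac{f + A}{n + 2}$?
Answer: $-12$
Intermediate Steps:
$B{\left(d,u \right)} = 4 + d$ ($B{\left(d,u \right)} = d + 4 = 4 + d$)
$X{\left(n,f \right)} = -2 + \frac{-1 + f}{2 + n}$ ($X{\left(n,f \right)} = -2 + \frac{f - 1}{n + 2} = -2 + \frac{-1 + f}{2 + n}$)
$l = 20$ ($l = \left(4 + 4\right) + 3 \cdot 4 = 8 + 12 = 20$)
$l X{\left(0,3 \right)} + 8 = 20 \frac{-5 + 3 - 0}{2 + 0} + 8 = 20 \frac{-5 + 3 + 0}{2} + 8 = 20 \cdot \frac{1}{2} \left(-2\right) + 8 = 20 \left(-1\right) + 8 = -20 + 8 = -12$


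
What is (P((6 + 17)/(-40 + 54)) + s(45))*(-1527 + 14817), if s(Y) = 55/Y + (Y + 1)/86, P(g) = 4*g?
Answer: 99949660/903 ≈ 1.1069e+5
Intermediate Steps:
s(Y) = 1/86 + 55/Y + Y/86 (s(Y) = 55/Y + (1 + Y)*(1/86) = 55/Y + (1/86 + Y/86) = 1/86 + 55/Y + Y/86)
(P((6 + 17)/(-40 + 54)) + s(45))*(-1527 + 14817) = (4*((6 + 17)/(-40 + 54)) + (1/86)*(4730 + 45*(1 + 45))/45)*(-1527 + 14817) = (4*(23/14) + (1/86)*(1/45)*(4730 + 45*46))*13290 = (4*(23*(1/14)) + (1/86)*(1/45)*(4730 + 2070))*13290 = (4*(23/14) + (1/86)*(1/45)*6800)*13290 = (46/7 + 680/387)*13290 = (22562/2709)*13290 = 99949660/903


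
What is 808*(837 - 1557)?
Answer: -581760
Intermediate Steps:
808*(837 - 1557) = 808*(-720) = -581760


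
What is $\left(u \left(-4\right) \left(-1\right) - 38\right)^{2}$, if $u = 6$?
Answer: $196$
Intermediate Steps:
$\left(u \left(-4\right) \left(-1\right) - 38\right)^{2} = \left(6 \left(-4\right) \left(-1\right) - 38\right)^{2} = \left(\left(-24\right) \left(-1\right) - 38\right)^{2} = \left(24 - 38\right)^{2} = \left(-14\right)^{2} = 196$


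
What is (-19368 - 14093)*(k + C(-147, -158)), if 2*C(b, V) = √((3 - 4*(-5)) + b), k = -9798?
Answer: 327850878 - 33461*I*√31 ≈ 3.2785e+8 - 1.863e+5*I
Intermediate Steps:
C(b, V) = √(23 + b)/2 (C(b, V) = √((3 - 4*(-5)) + b)/2 = √((3 + 20) + b)/2 = √(23 + b)/2)
(-19368 - 14093)*(k + C(-147, -158)) = (-19368 - 14093)*(-9798 + √(23 - 147)/2) = -33461*(-9798 + √(-124)/2) = -33461*(-9798 + (2*I*√31)/2) = -33461*(-9798 + I*√31) = 327850878 - 33461*I*√31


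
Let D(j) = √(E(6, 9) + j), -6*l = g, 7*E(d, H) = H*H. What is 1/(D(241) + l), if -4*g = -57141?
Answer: -1066632/2539404311 - 128*√3094/2539404311 ≈ -0.00042284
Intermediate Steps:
g = 57141/4 (g = -¼*(-57141) = 57141/4 ≈ 14285.)
E(d, H) = H²/7 (E(d, H) = (H*H)/7 = H²/7)
l = -19047/8 (l = -⅙*57141/4 = -19047/8 ≈ -2380.9)
D(j) = √(81/7 + j) (D(j) = √((⅐)*9² + j) = √((⅐)*81 + j) = √(81/7 + j))
1/(D(241) + l) = 1/(√(567 + 49*241)/7 - 19047/8) = 1/(√(567 + 11809)/7 - 19047/8) = 1/(√12376/7 - 19047/8) = 1/((2*√3094)/7 - 19047/8) = 1/(2*√3094/7 - 19047/8) = 1/(-19047/8 + 2*√3094/7)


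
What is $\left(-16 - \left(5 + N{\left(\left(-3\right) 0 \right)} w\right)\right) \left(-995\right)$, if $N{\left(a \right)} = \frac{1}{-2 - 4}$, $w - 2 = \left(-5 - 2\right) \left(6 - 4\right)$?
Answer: $22885$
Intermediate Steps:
$w = -12$ ($w = 2 + \left(-5 - 2\right) \left(6 - 4\right) = 2 - 14 = -12$)
$N{\left(a \right)} = - \frac{1}{6}$ ($N{\left(a \right)} = \frac{1}{-6} = - \frac{1}{6}$)
$\left(-16 - \left(5 + N{\left(\left(-3\right) 0 \right)} w\right)\right) \left(-995\right) = \left(-16 - \left(5 - -2\right)\right) \left(-995\right) = \left(-16 - \left(5 + 2\right)\right) \left(-995\right) = \left(-16 - 7\right) \left(-995\right) = \left(-23\right) \left(-995\right) = 22885$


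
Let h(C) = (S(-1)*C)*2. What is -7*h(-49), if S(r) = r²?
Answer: 686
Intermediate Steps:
h(C) = 2*C (h(C) = ((-1)²*C)*2 = (1*C)*2 = C*2 = 2*C)
-7*h(-49) = -14*(-49) = -7*(-98) = 686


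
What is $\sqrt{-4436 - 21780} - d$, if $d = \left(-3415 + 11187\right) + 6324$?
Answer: $-14096 + 2 i \sqrt{6554} \approx -14096.0 + 161.91 i$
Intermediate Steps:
$d = 14096$ ($d = 7772 + 6324 = 14096$)
$\sqrt{-4436 - 21780} - d = \sqrt{-4436 - 21780} - 14096 = \sqrt{-26216} - 14096 = 2 i \sqrt{6554} - 14096 = -14096 + 2 i \sqrt{6554}$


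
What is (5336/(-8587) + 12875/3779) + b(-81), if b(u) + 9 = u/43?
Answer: -11299833881/1395361739 ≈ -8.0981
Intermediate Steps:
b(u) = -9 + u/43
(5336/(-8587) + 12875/3779) + b(-81) = (5336/(-8587) + 12875/3779) + (-9 + (1/43)*(-81)) = (5336*(-1/8587) + 12875*(1/3779)) + (-9 - 81/43) = (-5336/8587 + 12875/3779) - 468/43 = 90392881/32450273 - 468/43 = -11299833881/1395361739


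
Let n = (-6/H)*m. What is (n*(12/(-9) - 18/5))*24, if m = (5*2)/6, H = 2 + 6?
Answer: 148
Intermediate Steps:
H = 8
m = 5/3 (m = 10*(⅙) = 5/3 ≈ 1.6667)
n = -5/4 (n = -6/8*(5/3) = -6*⅛*(5/3) = -¾*5/3 = -5/4 ≈ -1.2500)
(n*(12/(-9) - 18/5))*24 = -5*(12/(-9) - 18/5)/4*24 = -5*(12*(-⅑) - 18*⅕)/4*24 = -5*(-4/3 - 18/5)/4*24 = -5/4*(-74/15)*24 = (37/6)*24 = 148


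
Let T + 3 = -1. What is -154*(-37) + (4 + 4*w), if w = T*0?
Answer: 5702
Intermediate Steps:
T = -4 (T = -3 - 1 = -4)
w = 0 (w = -4*0 = 0)
-154*(-37) + (4 + 4*w) = -154*(-37) + (4 + 4*0) = 5698 + (4 + 0) = 5698 + 4 = 5702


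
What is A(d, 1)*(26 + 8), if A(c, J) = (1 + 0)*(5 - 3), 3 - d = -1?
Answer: 68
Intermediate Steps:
d = 4 (d = 3 - 1*(-1) = 3 + 1 = 4)
A(c, J) = 2 (A(c, J) = 1*2 = 2)
A(d, 1)*(26 + 8) = 2*(26 + 8) = 2*34 = 68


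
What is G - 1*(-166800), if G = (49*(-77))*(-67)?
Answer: 419591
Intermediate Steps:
G = 252791 (G = -3773*(-67) = 252791)
G - 1*(-166800) = 252791 - 1*(-166800) = 252791 + 166800 = 419591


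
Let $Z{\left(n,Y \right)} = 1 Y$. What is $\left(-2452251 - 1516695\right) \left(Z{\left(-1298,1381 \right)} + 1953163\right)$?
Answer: $-7757479590624$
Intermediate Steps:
$Z{\left(n,Y \right)} = Y$
$\left(-2452251 - 1516695\right) \left(Z{\left(-1298,1381 \right)} + 1953163\right) = \left(-2452251 - 1516695\right) \left(1381 + 1953163\right) = \left(-3968946\right) 1954544 = -7757479590624$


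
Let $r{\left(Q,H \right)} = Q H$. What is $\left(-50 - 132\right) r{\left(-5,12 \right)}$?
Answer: $10920$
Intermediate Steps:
$r{\left(Q,H \right)} = H Q$
$\left(-50 - 132\right) r{\left(-5,12 \right)} = \left(-50 - 132\right) 12 \left(-5\right) = \left(-182\right) \left(-60\right) = 10920$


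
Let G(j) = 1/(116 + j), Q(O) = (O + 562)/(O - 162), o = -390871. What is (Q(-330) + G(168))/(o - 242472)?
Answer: 16349/22123937676 ≈ 7.3897e-7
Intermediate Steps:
Q(O) = (562 + O)/(-162 + O)
(Q(-330) + G(168))/(o - 242472) = ((562 - 330)/(-162 - 330) + 1/(116 + 168))/(-390871 - 242472) = (232/(-492) + 1/284)/(-633343) = (-1/492*232 + 1/284)*(-1/633343) = (-58/123 + 1/284)*(-1/633343) = -16349/34932*(-1/633343) = 16349/22123937676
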